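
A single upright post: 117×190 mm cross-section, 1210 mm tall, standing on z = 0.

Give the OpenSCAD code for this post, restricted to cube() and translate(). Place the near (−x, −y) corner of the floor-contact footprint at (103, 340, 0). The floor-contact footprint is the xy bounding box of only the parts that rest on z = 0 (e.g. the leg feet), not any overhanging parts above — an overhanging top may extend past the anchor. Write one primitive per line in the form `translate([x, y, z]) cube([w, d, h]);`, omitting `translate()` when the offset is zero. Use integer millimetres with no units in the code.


translate([103, 340, 0]) cube([117, 190, 1210]);


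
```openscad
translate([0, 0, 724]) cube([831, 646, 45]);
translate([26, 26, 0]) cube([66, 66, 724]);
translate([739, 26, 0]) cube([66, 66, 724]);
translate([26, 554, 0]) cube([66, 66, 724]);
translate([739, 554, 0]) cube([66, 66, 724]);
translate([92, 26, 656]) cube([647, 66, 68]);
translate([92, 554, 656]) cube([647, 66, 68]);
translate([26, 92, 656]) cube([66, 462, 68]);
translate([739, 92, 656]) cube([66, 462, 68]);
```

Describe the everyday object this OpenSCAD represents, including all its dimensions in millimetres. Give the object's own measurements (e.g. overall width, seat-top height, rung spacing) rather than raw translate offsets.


A rectangular dining table. The top is 831×646×45 mm with its upper surface at z = 769 mm. It stands on four 66×66 mm square legs, each inset 26 mm from the nearest pair of top edges, running from the floor to the underside of the top. Four apron rails, 66 mm thick and 68 mm tall, run between adjacent legs with their top edges flush with the underside of the top and their outer faces flush with the legs' outer faces.


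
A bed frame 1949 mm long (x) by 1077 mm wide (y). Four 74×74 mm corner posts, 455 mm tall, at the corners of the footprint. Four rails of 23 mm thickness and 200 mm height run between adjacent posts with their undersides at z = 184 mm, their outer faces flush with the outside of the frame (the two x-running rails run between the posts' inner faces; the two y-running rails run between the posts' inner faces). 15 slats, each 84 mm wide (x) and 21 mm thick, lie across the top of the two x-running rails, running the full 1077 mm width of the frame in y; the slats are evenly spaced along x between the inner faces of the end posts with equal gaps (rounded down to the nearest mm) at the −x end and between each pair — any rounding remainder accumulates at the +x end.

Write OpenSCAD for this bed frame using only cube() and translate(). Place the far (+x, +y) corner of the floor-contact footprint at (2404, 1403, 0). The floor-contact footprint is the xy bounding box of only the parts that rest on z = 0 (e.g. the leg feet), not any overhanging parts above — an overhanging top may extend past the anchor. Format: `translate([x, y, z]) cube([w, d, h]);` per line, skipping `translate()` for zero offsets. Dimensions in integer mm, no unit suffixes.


translate([455, 326, 0]) cube([74, 74, 455]);
translate([455, 1329, 0]) cube([74, 74, 455]);
translate([2330, 326, 0]) cube([74, 74, 455]);
translate([2330, 1329, 0]) cube([74, 74, 455]);
translate([529, 326, 184]) cube([1801, 23, 200]);
translate([529, 1380, 184]) cube([1801, 23, 200]);
translate([455, 400, 184]) cube([23, 929, 200]);
translate([2381, 400, 184]) cube([23, 929, 200]);
translate([562, 326, 384]) cube([84, 1077, 21]);
translate([679, 326, 384]) cube([84, 1077, 21]);
translate([796, 326, 384]) cube([84, 1077, 21]);
translate([913, 326, 384]) cube([84, 1077, 21]);
translate([1030, 326, 384]) cube([84, 1077, 21]);
translate([1147, 326, 384]) cube([84, 1077, 21]);
translate([1264, 326, 384]) cube([84, 1077, 21]);
translate([1381, 326, 384]) cube([84, 1077, 21]);
translate([1498, 326, 384]) cube([84, 1077, 21]);
translate([1615, 326, 384]) cube([84, 1077, 21]);
translate([1732, 326, 384]) cube([84, 1077, 21]);
translate([1849, 326, 384]) cube([84, 1077, 21]);
translate([1966, 326, 384]) cube([84, 1077, 21]);
translate([2083, 326, 384]) cube([84, 1077, 21]);
translate([2200, 326, 384]) cube([84, 1077, 21]);


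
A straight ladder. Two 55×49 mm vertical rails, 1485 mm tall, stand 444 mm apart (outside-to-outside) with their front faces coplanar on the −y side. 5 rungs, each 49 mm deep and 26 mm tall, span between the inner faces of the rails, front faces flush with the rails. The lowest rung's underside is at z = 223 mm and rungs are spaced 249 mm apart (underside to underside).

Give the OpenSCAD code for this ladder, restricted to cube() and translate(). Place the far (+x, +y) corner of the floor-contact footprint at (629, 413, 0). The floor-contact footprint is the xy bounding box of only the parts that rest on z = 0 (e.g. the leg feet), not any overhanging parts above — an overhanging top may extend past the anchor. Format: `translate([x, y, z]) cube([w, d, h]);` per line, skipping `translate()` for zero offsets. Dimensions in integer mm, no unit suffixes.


translate([185, 364, 0]) cube([55, 49, 1485]);
translate([574, 364, 0]) cube([55, 49, 1485]);
translate([240, 364, 223]) cube([334, 49, 26]);
translate([240, 364, 472]) cube([334, 49, 26]);
translate([240, 364, 721]) cube([334, 49, 26]);
translate([240, 364, 970]) cube([334, 49, 26]);
translate([240, 364, 1219]) cube([334, 49, 26]);


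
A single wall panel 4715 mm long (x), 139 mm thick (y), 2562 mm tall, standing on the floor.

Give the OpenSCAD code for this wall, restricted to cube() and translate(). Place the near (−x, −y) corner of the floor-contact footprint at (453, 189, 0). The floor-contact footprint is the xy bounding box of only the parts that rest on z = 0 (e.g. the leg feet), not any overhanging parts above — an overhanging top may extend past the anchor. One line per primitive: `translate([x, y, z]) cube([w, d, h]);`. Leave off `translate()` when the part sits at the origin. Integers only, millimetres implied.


translate([453, 189, 0]) cube([4715, 139, 2562]);


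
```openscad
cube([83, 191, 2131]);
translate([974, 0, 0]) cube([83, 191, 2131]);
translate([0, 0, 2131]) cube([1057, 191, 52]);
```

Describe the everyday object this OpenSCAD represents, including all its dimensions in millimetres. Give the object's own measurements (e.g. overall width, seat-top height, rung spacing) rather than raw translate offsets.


A door frame. The clear opening is 891 mm wide and 2131 mm high. Two 83 mm wide jambs, 191 mm deep, stand either side of the opening from the floor to the top of the opening. A 52 mm thick head sits across the top of both jambs, spanning the full outside width of the frame.


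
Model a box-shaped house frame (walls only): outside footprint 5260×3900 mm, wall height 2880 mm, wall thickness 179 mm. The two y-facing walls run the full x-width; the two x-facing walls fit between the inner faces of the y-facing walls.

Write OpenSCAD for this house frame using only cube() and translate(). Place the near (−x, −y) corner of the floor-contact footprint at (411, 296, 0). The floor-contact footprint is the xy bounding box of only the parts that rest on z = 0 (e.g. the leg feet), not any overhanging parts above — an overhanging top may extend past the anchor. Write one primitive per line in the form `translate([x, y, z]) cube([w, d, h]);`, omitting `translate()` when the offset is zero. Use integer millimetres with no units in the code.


translate([411, 296, 0]) cube([5260, 179, 2880]);
translate([411, 4017, 0]) cube([5260, 179, 2880]);
translate([411, 475, 0]) cube([179, 3542, 2880]);
translate([5492, 475, 0]) cube([179, 3542, 2880]);


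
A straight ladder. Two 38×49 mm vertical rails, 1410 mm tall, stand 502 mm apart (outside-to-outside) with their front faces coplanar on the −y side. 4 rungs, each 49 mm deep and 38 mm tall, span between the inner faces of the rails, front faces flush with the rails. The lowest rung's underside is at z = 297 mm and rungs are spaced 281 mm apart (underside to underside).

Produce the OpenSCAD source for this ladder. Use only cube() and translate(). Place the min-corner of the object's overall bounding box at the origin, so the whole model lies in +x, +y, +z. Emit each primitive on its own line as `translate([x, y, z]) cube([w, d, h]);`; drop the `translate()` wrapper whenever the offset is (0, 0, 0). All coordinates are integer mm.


// rung span = 502 - 2*38 = 426
// rung[k] z = 297 + k*281
cube([38, 49, 1410]);
translate([464, 0, 0]) cube([38, 49, 1410]);
translate([38, 0, 297]) cube([426, 49, 38]);
translate([38, 0, 578]) cube([426, 49, 38]);
translate([38, 0, 859]) cube([426, 49, 38]);
translate([38, 0, 1140]) cube([426, 49, 38]);


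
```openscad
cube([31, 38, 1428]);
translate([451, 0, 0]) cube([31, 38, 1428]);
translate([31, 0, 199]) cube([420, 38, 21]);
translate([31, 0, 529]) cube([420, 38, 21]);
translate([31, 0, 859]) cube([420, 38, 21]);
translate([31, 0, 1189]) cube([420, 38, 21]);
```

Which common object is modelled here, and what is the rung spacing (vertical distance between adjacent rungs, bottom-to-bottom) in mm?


A ladder. The rung spacing is 330 mm.

Two tall 31×38 posts with 4 short bars between them — a ladder. Adjacent rungs sit at z = 199 and z = 529, so the spacing is 529 − 199 = 330 mm.


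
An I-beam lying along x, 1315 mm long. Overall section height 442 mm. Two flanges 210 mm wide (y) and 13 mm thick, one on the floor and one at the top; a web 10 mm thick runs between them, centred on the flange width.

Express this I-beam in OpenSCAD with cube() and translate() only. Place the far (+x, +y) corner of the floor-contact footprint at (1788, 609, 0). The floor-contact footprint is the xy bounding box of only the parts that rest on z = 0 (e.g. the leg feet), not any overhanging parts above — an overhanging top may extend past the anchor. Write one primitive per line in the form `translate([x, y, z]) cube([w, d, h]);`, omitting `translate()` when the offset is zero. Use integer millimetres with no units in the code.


translate([473, 399, 0]) cube([1315, 210, 13]);
translate([473, 499, 13]) cube([1315, 10, 416]);
translate([473, 399, 429]) cube([1315, 210, 13]);


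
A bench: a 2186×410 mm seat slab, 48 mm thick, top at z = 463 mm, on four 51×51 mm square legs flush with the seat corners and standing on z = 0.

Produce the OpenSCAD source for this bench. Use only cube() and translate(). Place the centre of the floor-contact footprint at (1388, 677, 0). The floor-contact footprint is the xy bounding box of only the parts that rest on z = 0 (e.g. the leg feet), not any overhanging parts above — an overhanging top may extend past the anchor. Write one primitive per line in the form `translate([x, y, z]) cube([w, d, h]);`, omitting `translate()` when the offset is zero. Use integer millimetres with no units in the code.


// leg_h = 463 − 48 = 415
translate([295, 472, 415]) cube([2186, 410, 48]);
translate([295, 472, 0]) cube([51, 51, 415]);
translate([295, 831, 0]) cube([51, 51, 415]);
translate([2430, 472, 0]) cube([51, 51, 415]);
translate([2430, 831, 0]) cube([51, 51, 415]);


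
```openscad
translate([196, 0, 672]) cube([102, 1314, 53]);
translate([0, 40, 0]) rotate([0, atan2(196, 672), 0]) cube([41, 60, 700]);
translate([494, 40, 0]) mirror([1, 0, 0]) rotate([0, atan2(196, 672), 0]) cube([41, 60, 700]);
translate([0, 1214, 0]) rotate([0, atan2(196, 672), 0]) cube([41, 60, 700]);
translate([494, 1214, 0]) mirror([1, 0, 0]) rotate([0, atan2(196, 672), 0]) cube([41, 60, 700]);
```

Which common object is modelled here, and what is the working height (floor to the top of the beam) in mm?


A sawhorse. The overall height is 725 mm.

A beam across two mirrored pairs of raked legs — a sawhorse. The beam's underside is at z = 672 (matching the legs' vertical rise in atan2(196, 672)) and the beam is 53 mm tall, so its top is at 672 + 53 = 725 mm. The raked legs top out at the beam's underside, so that is the highest point.


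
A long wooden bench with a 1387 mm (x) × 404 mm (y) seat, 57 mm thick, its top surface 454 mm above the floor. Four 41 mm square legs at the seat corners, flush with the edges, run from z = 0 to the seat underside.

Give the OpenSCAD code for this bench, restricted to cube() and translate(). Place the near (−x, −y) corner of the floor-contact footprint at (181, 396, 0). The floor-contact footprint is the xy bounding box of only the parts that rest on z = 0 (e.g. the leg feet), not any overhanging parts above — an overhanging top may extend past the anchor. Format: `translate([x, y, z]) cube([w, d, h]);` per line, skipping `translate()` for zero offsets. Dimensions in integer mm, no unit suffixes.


translate([181, 396, 397]) cube([1387, 404, 57]);
translate([181, 396, 0]) cube([41, 41, 397]);
translate([181, 759, 0]) cube([41, 41, 397]);
translate([1527, 396, 0]) cube([41, 41, 397]);
translate([1527, 759, 0]) cube([41, 41, 397]);


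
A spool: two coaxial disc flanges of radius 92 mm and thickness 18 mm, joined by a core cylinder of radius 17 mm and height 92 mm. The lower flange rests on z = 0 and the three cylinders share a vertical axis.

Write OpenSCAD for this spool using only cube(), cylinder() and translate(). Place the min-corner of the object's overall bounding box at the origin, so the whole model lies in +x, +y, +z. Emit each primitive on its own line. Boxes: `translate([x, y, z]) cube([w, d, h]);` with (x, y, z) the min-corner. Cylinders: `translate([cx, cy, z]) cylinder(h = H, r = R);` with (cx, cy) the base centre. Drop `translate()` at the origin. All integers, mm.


translate([92, 92, 0]) cylinder(h = 18, r = 92);
translate([92, 92, 18]) cylinder(h = 92, r = 17);
translate([92, 92, 110]) cylinder(h = 18, r = 92);


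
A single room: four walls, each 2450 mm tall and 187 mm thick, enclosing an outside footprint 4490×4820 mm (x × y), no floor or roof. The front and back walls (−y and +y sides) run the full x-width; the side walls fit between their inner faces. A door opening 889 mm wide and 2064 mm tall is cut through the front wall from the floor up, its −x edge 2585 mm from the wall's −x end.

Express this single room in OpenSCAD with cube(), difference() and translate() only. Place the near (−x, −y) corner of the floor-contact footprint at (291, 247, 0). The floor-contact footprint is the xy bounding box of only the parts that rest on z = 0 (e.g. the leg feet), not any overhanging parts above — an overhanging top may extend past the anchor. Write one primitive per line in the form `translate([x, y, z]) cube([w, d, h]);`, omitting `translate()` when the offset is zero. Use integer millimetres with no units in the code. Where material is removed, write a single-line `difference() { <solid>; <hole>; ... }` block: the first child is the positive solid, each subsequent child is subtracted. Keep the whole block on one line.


difference() { translate([291, 247, 0]) cube([4490, 187, 2450]); translate([2876, 247, 0]) cube([889, 187, 2064]); }
translate([291, 4880, 0]) cube([4490, 187, 2450]);
translate([291, 434, 0]) cube([187, 4446, 2450]);
translate([4594, 434, 0]) cube([187, 4446, 2450]);


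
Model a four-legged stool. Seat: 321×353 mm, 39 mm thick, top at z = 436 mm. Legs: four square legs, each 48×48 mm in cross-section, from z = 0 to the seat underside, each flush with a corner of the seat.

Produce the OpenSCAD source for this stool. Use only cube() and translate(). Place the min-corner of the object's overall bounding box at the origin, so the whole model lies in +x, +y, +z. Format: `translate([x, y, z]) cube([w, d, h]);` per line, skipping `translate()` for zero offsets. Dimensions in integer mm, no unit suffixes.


translate([0, 0, 397]) cube([321, 353, 39]);
cube([48, 48, 397]);
translate([273, 0, 0]) cube([48, 48, 397]);
translate([0, 305, 0]) cube([48, 48, 397]);
translate([273, 305, 0]) cube([48, 48, 397]);


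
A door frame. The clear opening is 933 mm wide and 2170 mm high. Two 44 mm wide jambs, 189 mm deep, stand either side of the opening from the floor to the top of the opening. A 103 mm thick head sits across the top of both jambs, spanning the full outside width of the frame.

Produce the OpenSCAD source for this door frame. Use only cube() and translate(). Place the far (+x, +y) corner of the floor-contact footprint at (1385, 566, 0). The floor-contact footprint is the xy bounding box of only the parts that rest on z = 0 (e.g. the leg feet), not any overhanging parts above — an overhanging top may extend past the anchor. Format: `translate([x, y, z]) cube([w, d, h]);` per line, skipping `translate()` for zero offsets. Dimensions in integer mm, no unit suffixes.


translate([364, 377, 0]) cube([44, 189, 2170]);
translate([1341, 377, 0]) cube([44, 189, 2170]);
translate([364, 377, 2170]) cube([1021, 189, 103]);


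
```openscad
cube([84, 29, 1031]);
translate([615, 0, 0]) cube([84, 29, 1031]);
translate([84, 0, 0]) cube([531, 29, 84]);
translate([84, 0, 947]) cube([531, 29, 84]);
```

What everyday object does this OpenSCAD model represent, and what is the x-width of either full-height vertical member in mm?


A picture frame. The border width is 84 mm.

Four thin pieces enclosing a rectangular opening — a picture frame. The two full-height stiles are 1031 mm tall; the top rail sits at z = 947 and is 84 mm tall, so the border above the opening is 1031 − 947 = 84 mm, matching the stile x-width.


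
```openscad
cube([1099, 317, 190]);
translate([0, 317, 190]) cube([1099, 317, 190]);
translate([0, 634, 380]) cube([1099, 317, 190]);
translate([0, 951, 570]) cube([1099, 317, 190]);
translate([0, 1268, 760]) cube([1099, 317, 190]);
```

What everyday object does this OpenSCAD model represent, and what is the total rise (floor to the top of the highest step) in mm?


A staircase. The total rise is 950 mm.

5 identical blocks, each offset up and back from the previous — a staircase. Each step is 190 mm tall and there are 5 of them, so the total rise is 5 × 190 = 950 mm.


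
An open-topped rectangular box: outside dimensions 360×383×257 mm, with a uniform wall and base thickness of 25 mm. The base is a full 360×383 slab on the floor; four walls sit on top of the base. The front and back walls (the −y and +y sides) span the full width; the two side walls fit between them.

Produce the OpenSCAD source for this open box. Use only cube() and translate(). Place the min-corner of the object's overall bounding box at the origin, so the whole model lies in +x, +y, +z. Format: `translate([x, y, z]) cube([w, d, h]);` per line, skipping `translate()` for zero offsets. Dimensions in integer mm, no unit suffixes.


cube([360, 383, 25]);
translate([0, 0, 25]) cube([360, 25, 232]);
translate([0, 358, 25]) cube([360, 25, 232]);
translate([0, 25, 25]) cube([25, 333, 232]);
translate([335, 25, 25]) cube([25, 333, 232]);


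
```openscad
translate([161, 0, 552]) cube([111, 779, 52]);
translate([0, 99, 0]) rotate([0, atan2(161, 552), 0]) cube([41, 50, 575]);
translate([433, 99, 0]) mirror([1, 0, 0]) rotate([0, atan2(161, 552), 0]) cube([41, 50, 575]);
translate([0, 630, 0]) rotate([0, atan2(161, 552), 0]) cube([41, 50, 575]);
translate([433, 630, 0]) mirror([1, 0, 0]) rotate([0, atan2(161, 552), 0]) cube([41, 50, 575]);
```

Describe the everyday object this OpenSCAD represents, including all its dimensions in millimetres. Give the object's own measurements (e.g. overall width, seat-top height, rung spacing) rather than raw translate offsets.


A sawhorse. A 111×779×52 mm beam (x, y, z) sits on two A-frame leg pairs. Each pair is two raked legs of 41×50 mm section (50 mm along y) splaying symmetrically in x. Each leg rises 552 mm vertically over 161 mm of horizontal reach and is 575 mm long along its own axis. Every leg's outer bottom edge rests on the floor and its outer top edge meets a bottom edge of the beam — the left legs (tilting toward +x) meet the beam's −x bottom edge, the right legs (their mirror images, tilting toward −x) meet its +x bottom edge — so the leg tops tuck under the beam, the beam's underside is 552 mm above the floor, and the feet are 433 mm apart outside-to-outside with the beam centred between them. The two leg pairs are set in 99 mm from either end of the beam.


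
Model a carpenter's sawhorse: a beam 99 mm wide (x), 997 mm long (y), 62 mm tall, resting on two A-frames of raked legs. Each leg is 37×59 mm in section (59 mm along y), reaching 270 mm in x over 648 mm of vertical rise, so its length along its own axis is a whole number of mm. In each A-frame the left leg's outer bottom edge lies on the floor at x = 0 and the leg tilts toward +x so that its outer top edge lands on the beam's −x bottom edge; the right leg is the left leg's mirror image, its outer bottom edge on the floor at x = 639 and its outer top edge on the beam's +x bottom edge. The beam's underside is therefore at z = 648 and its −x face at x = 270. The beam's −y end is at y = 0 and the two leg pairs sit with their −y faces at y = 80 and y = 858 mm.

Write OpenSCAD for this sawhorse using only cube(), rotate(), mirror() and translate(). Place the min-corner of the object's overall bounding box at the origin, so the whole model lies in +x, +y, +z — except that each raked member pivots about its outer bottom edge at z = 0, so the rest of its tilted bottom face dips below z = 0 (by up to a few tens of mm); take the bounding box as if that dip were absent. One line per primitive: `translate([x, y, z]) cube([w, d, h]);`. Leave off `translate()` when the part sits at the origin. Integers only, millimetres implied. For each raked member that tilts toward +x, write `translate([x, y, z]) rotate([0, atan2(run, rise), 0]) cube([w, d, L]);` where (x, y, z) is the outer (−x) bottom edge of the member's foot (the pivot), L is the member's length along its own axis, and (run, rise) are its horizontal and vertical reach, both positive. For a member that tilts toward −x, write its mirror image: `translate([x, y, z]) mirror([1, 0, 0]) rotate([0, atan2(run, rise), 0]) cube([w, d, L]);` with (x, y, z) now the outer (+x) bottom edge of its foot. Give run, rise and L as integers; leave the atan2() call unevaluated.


// leg length = √(270² + 648²) = 702
// right-leg outer foot x = 2·270 + 99 = 639
// beam min-corner = (270, 0, 648)
translate([270, 0, 648]) cube([99, 997, 62]);
translate([0, 80, 0]) rotate([0, atan2(270, 648), 0]) cube([37, 59, 702]);
translate([639, 80, 0]) mirror([1, 0, 0]) rotate([0, atan2(270, 648), 0]) cube([37, 59, 702]);
translate([0, 858, 0]) rotate([0, atan2(270, 648), 0]) cube([37, 59, 702]);
translate([639, 858, 0]) mirror([1, 0, 0]) rotate([0, atan2(270, 648), 0]) cube([37, 59, 702]);


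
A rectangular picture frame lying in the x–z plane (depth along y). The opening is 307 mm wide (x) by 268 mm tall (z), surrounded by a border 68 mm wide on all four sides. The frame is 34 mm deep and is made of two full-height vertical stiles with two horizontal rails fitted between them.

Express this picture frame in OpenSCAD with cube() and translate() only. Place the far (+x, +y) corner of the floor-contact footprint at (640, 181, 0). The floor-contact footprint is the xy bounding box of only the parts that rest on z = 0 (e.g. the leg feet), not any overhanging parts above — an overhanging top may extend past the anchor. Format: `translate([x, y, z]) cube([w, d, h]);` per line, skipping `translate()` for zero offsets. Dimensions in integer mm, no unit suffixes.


translate([197, 147, 0]) cube([68, 34, 404]);
translate([572, 147, 0]) cube([68, 34, 404]);
translate([265, 147, 0]) cube([307, 34, 68]);
translate([265, 147, 336]) cube([307, 34, 68]);


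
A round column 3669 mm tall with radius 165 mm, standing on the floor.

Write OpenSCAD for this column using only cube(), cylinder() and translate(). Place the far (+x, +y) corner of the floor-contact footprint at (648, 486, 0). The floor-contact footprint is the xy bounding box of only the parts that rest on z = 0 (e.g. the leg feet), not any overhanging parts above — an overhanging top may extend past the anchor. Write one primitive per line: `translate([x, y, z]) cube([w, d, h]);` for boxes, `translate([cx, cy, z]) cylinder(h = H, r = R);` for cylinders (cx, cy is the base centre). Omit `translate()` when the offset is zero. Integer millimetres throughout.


translate([483, 321, 0]) cylinder(h = 3669, r = 165);


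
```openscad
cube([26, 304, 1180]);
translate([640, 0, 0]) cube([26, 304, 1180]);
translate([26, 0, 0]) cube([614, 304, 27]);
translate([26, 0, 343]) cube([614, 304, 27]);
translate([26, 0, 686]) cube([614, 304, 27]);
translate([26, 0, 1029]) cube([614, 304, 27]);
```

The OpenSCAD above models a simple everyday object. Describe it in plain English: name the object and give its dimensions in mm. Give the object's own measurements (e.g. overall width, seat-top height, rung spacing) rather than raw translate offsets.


An open bookshelf. Two side panels, each 26 mm thick, 304 mm deep and 1180 mm tall, stand 666 mm apart (outside-to-outside). Between them sit 4 shelves, each 27 mm thick and 304 mm deep, spanning the full gap between the sides. The bottom shelf rests on the floor (its underside at z = 0) and the clear gap between one shelf's top and the next shelf's underside is 316 mm.


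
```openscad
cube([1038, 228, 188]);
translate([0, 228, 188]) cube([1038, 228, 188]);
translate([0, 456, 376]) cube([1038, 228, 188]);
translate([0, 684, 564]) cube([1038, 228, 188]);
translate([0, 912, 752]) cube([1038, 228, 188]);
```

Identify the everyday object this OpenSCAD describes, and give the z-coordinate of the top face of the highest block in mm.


A staircase. The total rise is 940 mm.

5 identical blocks, each offset up and back from the previous — a staircase. Each step is 188 mm tall and there are 5 of them, so the total rise is 5 × 188 = 940 mm.


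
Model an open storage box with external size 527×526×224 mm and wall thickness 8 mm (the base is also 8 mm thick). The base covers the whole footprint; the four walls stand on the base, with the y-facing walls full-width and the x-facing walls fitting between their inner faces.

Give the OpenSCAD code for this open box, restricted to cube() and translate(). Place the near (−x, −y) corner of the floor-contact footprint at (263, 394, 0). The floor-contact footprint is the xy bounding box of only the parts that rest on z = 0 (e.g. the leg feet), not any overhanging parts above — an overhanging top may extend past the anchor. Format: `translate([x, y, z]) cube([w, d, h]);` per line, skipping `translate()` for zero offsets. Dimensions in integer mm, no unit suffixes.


translate([263, 394, 0]) cube([527, 526, 8]);
translate([263, 394, 8]) cube([527, 8, 216]);
translate([263, 912, 8]) cube([527, 8, 216]);
translate([263, 402, 8]) cube([8, 510, 216]);
translate([782, 402, 8]) cube([8, 510, 216]);


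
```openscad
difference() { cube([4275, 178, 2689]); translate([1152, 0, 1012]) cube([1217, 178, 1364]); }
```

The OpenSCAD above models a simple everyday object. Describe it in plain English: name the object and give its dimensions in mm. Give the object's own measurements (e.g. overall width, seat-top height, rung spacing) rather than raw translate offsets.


A wall 4275 mm long (x), 178 mm thick (y), 2689 mm tall, with a rectangular window opening cut through it. The opening is 1217 mm wide and 1364 mm tall; its sill is at z = 1012 mm and its near (−x) edge is 1152 mm from the wall's −x end. The opening passes through the full wall thickness.


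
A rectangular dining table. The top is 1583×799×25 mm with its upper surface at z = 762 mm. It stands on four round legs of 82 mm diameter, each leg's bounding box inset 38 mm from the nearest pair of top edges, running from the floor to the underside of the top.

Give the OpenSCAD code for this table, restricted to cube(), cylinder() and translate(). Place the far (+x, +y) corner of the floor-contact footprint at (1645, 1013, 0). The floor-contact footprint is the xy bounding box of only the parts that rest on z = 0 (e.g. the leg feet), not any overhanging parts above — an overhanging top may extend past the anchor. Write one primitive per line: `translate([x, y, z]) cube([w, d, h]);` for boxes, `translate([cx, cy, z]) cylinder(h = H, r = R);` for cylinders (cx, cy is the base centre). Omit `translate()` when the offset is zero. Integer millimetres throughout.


translate([100, 252, 737]) cube([1583, 799, 25]);
translate([179, 331, 0]) cylinder(h = 737, r = 41);
translate([1604, 331, 0]) cylinder(h = 737, r = 41);
translate([179, 972, 0]) cylinder(h = 737, r = 41);
translate([1604, 972, 0]) cylinder(h = 737, r = 41);


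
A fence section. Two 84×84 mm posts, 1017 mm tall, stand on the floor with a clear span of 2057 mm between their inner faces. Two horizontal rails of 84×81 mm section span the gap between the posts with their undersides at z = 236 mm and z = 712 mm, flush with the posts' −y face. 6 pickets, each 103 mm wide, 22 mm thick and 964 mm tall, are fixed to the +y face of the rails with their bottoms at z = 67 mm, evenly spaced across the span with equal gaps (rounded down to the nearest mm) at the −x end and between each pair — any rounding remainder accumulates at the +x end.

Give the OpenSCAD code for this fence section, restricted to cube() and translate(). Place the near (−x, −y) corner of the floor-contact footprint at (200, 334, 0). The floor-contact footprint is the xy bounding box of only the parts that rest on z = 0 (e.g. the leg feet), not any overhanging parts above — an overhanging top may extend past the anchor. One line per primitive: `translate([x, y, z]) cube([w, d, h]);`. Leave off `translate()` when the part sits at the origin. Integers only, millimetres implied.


translate([200, 334, 0]) cube([84, 84, 1017]);
translate([2341, 334, 0]) cube([84, 84, 1017]);
translate([284, 334, 236]) cube([2057, 84, 81]);
translate([284, 334, 712]) cube([2057, 84, 81]);
translate([489, 418, 67]) cube([103, 22, 964]);
translate([797, 418, 67]) cube([103, 22, 964]);
translate([1105, 418, 67]) cube([103, 22, 964]);
translate([1413, 418, 67]) cube([103, 22, 964]);
translate([1721, 418, 67]) cube([103, 22, 964]);
translate([2029, 418, 67]) cube([103, 22, 964]);


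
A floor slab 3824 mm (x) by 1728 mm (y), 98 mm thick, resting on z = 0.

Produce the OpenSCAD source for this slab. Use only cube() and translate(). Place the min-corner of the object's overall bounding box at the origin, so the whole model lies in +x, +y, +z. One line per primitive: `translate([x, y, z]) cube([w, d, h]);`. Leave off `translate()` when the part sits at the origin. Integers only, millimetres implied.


cube([3824, 1728, 98]);


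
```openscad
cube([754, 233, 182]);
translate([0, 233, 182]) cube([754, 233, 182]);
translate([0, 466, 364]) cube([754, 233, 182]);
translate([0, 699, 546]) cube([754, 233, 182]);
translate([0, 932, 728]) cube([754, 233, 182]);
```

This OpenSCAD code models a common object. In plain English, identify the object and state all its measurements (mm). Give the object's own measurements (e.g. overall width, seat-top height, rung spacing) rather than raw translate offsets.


A straight staircase of 5 solid steps. Each step is 754 mm wide (x), 233 mm deep (y, the going) and 182 mm tall (the rise). The first step rests on the floor; each subsequent step sits one going further in +y and one rise higher in +z, directly behind and above the previous step with no overlap.


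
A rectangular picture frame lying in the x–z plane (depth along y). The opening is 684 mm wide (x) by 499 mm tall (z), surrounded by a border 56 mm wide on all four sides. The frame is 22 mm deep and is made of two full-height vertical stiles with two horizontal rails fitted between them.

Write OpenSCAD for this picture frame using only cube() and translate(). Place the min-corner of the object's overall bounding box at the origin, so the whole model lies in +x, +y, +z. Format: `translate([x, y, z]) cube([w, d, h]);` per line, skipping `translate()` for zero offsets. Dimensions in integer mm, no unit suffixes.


cube([56, 22, 611]);
translate([740, 0, 0]) cube([56, 22, 611]);
translate([56, 0, 0]) cube([684, 22, 56]);
translate([56, 0, 555]) cube([684, 22, 56]);


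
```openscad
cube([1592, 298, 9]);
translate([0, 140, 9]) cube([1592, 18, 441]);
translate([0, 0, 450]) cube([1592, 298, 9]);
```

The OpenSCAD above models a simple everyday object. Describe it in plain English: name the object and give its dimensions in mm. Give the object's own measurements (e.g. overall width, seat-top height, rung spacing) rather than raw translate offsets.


An I-beam lying along x, 1592 mm long. Overall section height 459 mm. Two flanges 298 mm wide (y) and 9 mm thick, one on the floor and one at the top; a web 18 mm thick runs between them, centred on the flange width.


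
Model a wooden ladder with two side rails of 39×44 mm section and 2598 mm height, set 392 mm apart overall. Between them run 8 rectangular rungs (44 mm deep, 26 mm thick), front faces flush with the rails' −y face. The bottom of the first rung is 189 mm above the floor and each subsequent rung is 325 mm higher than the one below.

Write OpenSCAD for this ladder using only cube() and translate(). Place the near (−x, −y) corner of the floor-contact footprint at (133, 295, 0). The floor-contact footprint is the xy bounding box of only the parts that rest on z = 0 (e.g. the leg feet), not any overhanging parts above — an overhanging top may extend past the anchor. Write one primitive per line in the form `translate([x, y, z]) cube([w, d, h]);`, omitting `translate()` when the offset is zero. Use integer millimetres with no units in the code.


translate([133, 295, 0]) cube([39, 44, 2598]);
translate([486, 295, 0]) cube([39, 44, 2598]);
translate([172, 295, 189]) cube([314, 44, 26]);
translate([172, 295, 514]) cube([314, 44, 26]);
translate([172, 295, 839]) cube([314, 44, 26]);
translate([172, 295, 1164]) cube([314, 44, 26]);
translate([172, 295, 1489]) cube([314, 44, 26]);
translate([172, 295, 1814]) cube([314, 44, 26]);
translate([172, 295, 2139]) cube([314, 44, 26]);
translate([172, 295, 2464]) cube([314, 44, 26]);


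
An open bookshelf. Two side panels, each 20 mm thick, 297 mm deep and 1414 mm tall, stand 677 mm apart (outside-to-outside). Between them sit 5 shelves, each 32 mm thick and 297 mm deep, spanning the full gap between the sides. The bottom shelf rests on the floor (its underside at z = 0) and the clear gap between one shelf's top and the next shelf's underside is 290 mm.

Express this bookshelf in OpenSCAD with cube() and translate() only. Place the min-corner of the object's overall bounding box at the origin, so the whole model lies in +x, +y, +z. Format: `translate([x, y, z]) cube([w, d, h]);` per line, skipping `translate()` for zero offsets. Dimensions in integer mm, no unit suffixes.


cube([20, 297, 1414]);
translate([657, 0, 0]) cube([20, 297, 1414]);
translate([20, 0, 0]) cube([637, 297, 32]);
translate([20, 0, 322]) cube([637, 297, 32]);
translate([20, 0, 644]) cube([637, 297, 32]);
translate([20, 0, 966]) cube([637, 297, 32]);
translate([20, 0, 1288]) cube([637, 297, 32]);


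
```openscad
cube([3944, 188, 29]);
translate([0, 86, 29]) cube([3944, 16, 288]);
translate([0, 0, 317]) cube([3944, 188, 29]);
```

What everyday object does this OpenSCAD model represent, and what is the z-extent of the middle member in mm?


An I-beam. The web height is 288 mm.

Two wide flanges with a thin centred web — an I-beam. Overall 346 mm minus two 29 mm flanges gives a web of 346 − 2·29 = 288 mm.


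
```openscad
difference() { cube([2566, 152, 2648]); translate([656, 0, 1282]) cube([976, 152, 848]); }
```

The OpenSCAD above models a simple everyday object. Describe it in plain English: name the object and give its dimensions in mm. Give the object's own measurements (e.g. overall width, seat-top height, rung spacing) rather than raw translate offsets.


A wall 2566 mm long (x), 152 mm thick (y), 2648 mm tall, with a rectangular window opening cut through it. The opening is 976 mm wide and 848 mm tall; its sill is at z = 1282 mm and its near (−x) edge is 656 mm from the wall's −x end. The opening passes through the full wall thickness.


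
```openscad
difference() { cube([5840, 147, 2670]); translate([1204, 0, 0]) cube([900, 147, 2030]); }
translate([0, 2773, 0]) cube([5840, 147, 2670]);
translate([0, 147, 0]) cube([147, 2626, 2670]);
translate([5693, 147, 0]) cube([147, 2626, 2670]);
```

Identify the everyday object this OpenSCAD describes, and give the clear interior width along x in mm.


A single room. The interior width is 5546 mm.

Four walls enclosing a rectangle with a door in the front wall — a room. Outside width 5840 minus two 147 mm walls gives 5546 mm.


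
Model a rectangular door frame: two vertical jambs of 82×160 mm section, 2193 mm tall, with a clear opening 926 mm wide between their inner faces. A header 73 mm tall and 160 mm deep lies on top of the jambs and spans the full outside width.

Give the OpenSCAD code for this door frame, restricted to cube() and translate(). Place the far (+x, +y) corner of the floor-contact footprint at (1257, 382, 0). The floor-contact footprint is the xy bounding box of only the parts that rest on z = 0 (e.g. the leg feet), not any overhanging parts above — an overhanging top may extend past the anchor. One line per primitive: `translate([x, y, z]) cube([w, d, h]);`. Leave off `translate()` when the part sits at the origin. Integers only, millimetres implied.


translate([167, 222, 0]) cube([82, 160, 2193]);
translate([1175, 222, 0]) cube([82, 160, 2193]);
translate([167, 222, 2193]) cube([1090, 160, 73]);


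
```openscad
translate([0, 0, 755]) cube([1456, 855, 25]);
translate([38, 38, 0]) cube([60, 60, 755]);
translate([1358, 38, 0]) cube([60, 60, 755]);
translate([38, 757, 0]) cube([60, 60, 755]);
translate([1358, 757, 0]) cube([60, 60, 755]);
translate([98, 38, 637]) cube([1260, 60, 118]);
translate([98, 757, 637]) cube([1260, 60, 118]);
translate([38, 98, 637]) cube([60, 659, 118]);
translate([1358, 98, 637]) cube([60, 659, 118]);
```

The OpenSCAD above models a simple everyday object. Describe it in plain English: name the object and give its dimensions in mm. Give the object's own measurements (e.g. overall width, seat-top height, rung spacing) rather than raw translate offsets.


A rectangular dining table. The top is 1456×855×25 mm with its upper surface at z = 780 mm. It stands on four 60×60 mm square legs, each inset 38 mm from the nearest pair of top edges, running from the floor to the underside of the top. Four apron rails, 60 mm thick and 118 mm tall, run between adjacent legs with their top edges flush with the underside of the top and their outer faces flush with the legs' outer faces.


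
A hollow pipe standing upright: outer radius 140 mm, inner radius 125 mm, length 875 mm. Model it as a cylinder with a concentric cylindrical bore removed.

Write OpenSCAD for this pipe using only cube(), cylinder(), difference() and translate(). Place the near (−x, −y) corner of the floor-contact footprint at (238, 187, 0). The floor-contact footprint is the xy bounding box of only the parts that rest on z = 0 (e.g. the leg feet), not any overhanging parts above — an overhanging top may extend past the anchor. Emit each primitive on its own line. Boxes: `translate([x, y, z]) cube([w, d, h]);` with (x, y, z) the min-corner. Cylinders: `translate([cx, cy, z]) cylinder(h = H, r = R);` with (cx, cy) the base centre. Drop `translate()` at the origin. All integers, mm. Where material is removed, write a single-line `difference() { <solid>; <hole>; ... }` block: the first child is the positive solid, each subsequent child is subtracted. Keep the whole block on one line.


difference() { translate([378, 327, 0]) cylinder(h = 875, r = 140); translate([378, 327, 0]) cylinder(h = 875, r = 125); }


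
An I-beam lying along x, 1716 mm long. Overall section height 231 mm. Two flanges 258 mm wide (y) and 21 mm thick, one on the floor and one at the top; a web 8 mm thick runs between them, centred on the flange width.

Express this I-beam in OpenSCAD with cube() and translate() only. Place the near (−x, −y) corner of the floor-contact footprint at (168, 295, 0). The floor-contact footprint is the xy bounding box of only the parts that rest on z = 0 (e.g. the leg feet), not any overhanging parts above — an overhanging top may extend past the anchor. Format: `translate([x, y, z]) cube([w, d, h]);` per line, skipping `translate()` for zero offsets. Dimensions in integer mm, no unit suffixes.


translate([168, 295, 0]) cube([1716, 258, 21]);
translate([168, 420, 21]) cube([1716, 8, 189]);
translate([168, 295, 210]) cube([1716, 258, 21]);
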